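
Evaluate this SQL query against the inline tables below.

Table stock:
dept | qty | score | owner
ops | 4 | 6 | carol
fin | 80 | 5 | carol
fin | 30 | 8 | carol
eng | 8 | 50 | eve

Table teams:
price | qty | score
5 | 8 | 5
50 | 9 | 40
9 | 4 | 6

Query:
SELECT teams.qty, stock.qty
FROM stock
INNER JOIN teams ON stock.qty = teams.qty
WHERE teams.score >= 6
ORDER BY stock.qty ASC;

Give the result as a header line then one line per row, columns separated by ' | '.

After JOIN teams (2 rows):
stock.dept | stock.qty | stock.score | stock.owner | teams.price | teams.qty | teams.score
ops | 4 | 6 | carol | 9 | 4 | 6
eng | 8 | 50 | eve | 5 | 8 | 5
After WHERE (1 rows):
stock.dept | stock.qty | stock.score | stock.owner | teams.price | teams.qty | teams.score
ops | 4 | 6 | carol | 9 | 4 | 6
After SELECT (1 rows):
teams.qty | stock.qty
4 | 4
After ORDER BY (1 rows):
teams.qty | stock.qty
4 | 4

== RESULT ==
teams.qty | stock.qty
4 | 4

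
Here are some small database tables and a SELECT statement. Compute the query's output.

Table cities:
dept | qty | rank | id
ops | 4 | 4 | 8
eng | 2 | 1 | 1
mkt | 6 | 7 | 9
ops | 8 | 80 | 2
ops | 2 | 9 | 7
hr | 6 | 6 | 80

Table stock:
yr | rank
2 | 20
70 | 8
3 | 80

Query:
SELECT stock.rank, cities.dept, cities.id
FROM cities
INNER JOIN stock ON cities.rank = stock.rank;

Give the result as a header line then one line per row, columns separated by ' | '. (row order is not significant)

After JOIN stock (1 rows):
cities.dept | cities.qty | cities.rank | cities.id | stock.yr | stock.rank
ops | 8 | 80 | 2 | 3 | 80
After SELECT (1 rows):
stock.rank | cities.dept | cities.id
80 | ops | 2

== RESULT ==
stock.rank | cities.dept | cities.id
80 | ops | 2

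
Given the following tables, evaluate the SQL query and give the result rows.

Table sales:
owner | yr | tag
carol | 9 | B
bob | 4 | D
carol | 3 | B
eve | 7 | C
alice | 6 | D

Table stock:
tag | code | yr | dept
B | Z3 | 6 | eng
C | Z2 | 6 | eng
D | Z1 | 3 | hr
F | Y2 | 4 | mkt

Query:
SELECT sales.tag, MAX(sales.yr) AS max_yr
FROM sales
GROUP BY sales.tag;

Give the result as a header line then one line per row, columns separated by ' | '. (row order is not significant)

After GROUP BY (3 rows):
sales.tag | max_yr
B | 9
D | 6
C | 7

== RESULT ==
sales.tag | max_yr
B | 9
D | 6
C | 7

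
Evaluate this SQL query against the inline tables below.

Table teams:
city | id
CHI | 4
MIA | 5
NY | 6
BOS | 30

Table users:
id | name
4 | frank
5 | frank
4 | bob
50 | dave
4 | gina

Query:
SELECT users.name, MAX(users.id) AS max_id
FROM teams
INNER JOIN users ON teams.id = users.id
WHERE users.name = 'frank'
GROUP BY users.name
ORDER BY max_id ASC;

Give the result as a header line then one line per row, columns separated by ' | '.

== RESULT ==
users.name | max_id
frank | 5

Derivation:
After JOIN users (4 rows):
teams.city | teams.id | users.id | users.name
CHI | 4 | 4 | frank
CHI | 4 | 4 | bob
CHI | 4 | 4 | gina
MIA | 5 | 5 | frank
After WHERE (2 rows):
teams.city | teams.id | users.id | users.name
CHI | 4 | 4 | frank
MIA | 5 | 5 | frank
After GROUP BY (1 rows):
users.name | max_id
frank | 5
After ORDER BY (1 rows):
users.name | max_id
frank | 5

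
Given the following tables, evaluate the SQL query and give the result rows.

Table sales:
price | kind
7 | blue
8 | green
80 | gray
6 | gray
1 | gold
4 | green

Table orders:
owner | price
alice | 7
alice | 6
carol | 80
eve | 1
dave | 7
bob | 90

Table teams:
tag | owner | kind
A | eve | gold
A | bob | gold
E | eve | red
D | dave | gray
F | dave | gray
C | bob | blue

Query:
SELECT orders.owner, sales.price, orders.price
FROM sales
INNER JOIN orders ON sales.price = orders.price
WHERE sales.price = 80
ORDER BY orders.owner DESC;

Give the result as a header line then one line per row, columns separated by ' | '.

== RESULT ==
orders.owner | sales.price | orders.price
carol | 80 | 80

Derivation:
After JOIN orders (5 rows):
sales.price | sales.kind | orders.owner | orders.price
7 | blue | alice | 7
7 | blue | dave | 7
80 | gray | carol | 80
6 | gray | alice | 6
1 | gold | eve | 1
After WHERE (1 rows):
sales.price | sales.kind | orders.owner | orders.price
80 | gray | carol | 80
After SELECT (1 rows):
orders.owner | sales.price | orders.price
carol | 80 | 80
After ORDER BY (1 rows):
orders.owner | sales.price | orders.price
carol | 80 | 80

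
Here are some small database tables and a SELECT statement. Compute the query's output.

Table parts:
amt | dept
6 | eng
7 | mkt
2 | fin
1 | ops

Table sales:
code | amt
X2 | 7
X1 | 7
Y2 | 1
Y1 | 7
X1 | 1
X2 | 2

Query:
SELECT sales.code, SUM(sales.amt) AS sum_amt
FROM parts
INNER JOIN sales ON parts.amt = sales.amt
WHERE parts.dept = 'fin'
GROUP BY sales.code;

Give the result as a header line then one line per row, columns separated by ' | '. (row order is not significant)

== RESULT ==
sales.code | sum_amt
X2 | 2

Derivation:
After JOIN sales (6 rows):
parts.amt | parts.dept | sales.code | sales.amt
7 | mkt | X2 | 7
7 | mkt | X1 | 7
7 | mkt | Y1 | 7
2 | fin | X2 | 2
1 | ops | Y2 | 1
1 | ops | X1 | 1
After WHERE (1 rows):
parts.amt | parts.dept | sales.code | sales.amt
2 | fin | X2 | 2
After GROUP BY (1 rows):
sales.code | sum_amt
X2 | 2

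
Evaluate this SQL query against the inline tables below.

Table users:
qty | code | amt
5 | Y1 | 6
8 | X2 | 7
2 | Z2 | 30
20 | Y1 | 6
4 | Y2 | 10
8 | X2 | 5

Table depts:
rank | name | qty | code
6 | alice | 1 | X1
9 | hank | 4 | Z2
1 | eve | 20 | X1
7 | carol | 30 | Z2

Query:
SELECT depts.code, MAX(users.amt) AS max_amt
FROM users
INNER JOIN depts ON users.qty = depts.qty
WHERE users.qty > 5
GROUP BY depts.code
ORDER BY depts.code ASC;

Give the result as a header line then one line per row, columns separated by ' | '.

After JOIN depts (2 rows):
users.qty | users.code | users.amt | depts.rank | depts.name | depts.qty | depts.code
20 | Y1 | 6 | 1 | eve | 20 | X1
4 | Y2 | 10 | 9 | hank | 4 | Z2
After WHERE (1 rows):
users.qty | users.code | users.amt | depts.rank | depts.name | depts.qty | depts.code
20 | Y1 | 6 | 1 | eve | 20 | X1
After GROUP BY (1 rows):
depts.code | max_amt
X1 | 6
After ORDER BY (1 rows):
depts.code | max_amt
X1 | 6

== RESULT ==
depts.code | max_amt
X1 | 6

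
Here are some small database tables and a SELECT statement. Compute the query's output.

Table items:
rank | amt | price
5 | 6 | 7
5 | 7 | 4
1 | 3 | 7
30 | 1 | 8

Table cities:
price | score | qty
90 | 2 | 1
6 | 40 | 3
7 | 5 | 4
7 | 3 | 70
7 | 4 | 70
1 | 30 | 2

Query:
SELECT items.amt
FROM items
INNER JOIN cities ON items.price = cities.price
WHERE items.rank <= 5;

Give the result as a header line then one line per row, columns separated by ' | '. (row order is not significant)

After JOIN cities (6 rows):
items.rank | items.amt | items.price | cities.price | cities.score | cities.qty
5 | 6 | 7 | 7 | 5 | 4
5 | 6 | 7 | 7 | 3 | 70
5 | 6 | 7 | 7 | 4 | 70
1 | 3 | 7 | 7 | 5 | 4
1 | 3 | 7 | 7 | 3 | 70
1 | 3 | 7 | 7 | 4 | 70
After WHERE (6 rows):
items.rank | items.amt | items.price | cities.price | cities.score | cities.qty
5 | 6 | 7 | 7 | 5 | 4
5 | 6 | 7 | 7 | 3 | 70
5 | 6 | 7 | 7 | 4 | 70
1 | 3 | 7 | 7 | 5 | 4
1 | 3 | 7 | 7 | 3 | 70
1 | 3 | 7 | 7 | 4 | 70
After SELECT (6 rows):
items.amt
6
6
6
3
3
3

== RESULT ==
items.amt
6
6
6
3
3
3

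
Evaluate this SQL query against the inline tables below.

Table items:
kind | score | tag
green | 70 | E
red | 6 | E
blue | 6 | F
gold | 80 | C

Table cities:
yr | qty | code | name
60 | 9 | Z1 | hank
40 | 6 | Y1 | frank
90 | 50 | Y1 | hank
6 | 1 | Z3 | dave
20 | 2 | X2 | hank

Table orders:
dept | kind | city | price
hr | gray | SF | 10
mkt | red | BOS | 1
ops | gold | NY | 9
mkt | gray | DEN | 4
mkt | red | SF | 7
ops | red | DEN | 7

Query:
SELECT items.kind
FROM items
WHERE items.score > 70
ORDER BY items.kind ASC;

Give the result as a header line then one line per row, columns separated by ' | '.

After WHERE (1 rows):
items.kind | items.score | items.tag
gold | 80 | C
After SELECT (1 rows):
items.kind
gold
After ORDER BY (1 rows):
items.kind
gold

== RESULT ==
items.kind
gold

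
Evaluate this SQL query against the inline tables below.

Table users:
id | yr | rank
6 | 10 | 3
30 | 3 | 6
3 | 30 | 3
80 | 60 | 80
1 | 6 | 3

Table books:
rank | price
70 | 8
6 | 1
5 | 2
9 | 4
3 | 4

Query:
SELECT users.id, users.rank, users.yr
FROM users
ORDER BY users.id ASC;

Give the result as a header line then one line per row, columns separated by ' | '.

== RESULT ==
users.id | users.rank | users.yr
1 | 3 | 6
3 | 3 | 30
6 | 3 | 10
30 | 6 | 3
80 | 80 | 60

Derivation:
After SELECT (5 rows):
users.id | users.rank | users.yr
6 | 3 | 10
30 | 6 | 3
3 | 3 | 30
80 | 80 | 60
1 | 3 | 6
After ORDER BY (5 rows):
users.id | users.rank | users.yr
1 | 3 | 6
3 | 3 | 30
6 | 3 | 10
30 | 6 | 3
80 | 80 | 60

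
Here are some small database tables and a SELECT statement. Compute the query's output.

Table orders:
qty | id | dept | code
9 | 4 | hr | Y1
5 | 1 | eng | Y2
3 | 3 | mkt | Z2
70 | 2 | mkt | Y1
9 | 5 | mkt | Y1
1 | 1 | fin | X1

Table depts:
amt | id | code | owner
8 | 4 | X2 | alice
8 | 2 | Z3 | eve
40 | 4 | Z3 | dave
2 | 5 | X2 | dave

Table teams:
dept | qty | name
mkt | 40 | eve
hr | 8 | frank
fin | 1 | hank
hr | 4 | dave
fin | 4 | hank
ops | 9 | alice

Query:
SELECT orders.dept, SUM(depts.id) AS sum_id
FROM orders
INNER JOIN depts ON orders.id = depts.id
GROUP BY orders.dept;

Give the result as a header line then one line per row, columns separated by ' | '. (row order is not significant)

After JOIN depts (4 rows):
orders.qty | orders.id | orders.dept | orders.code | depts.amt | depts.id | depts.code | depts.owner
9 | 4 | hr | Y1 | 8 | 4 | X2 | alice
9 | 4 | hr | Y1 | 40 | 4 | Z3 | dave
70 | 2 | mkt | Y1 | 8 | 2 | Z3 | eve
9 | 5 | mkt | Y1 | 2 | 5 | X2 | dave
After GROUP BY (2 rows):
orders.dept | sum_id
hr | 8
mkt | 7

== RESULT ==
orders.dept | sum_id
hr | 8
mkt | 7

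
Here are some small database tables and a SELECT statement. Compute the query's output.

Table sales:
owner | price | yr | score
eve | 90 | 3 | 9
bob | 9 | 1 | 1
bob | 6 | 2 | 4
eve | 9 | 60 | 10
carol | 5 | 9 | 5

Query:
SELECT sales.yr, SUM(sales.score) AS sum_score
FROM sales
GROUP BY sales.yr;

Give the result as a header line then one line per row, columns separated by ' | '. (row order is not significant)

After GROUP BY (5 rows):
sales.yr | sum_score
3 | 9
1 | 1
2 | 4
60 | 10
9 | 5

== RESULT ==
sales.yr | sum_score
3 | 9
1 | 1
2 | 4
60 | 10
9 | 5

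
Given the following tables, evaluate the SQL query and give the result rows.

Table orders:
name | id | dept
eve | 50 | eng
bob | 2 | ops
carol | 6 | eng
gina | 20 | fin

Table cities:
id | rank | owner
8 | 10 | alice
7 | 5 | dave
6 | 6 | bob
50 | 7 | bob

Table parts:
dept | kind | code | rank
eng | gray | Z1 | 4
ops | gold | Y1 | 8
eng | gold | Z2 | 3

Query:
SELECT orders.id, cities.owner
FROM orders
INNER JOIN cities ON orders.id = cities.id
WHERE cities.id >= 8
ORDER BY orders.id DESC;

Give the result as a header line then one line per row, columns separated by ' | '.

After JOIN cities (2 rows):
orders.name | orders.id | orders.dept | cities.id | cities.rank | cities.owner
eve | 50 | eng | 50 | 7 | bob
carol | 6 | eng | 6 | 6 | bob
After WHERE (1 rows):
orders.name | orders.id | orders.dept | cities.id | cities.rank | cities.owner
eve | 50 | eng | 50 | 7 | bob
After SELECT (1 rows):
orders.id | cities.owner
50 | bob
After ORDER BY (1 rows):
orders.id | cities.owner
50 | bob

== RESULT ==
orders.id | cities.owner
50 | bob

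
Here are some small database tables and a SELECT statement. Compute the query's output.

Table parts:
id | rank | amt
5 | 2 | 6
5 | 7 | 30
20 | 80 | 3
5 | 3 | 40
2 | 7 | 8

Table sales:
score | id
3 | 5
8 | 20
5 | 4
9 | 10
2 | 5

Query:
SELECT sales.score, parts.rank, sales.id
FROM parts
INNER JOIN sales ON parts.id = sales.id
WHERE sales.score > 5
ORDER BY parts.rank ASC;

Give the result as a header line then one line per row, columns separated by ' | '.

== RESULT ==
sales.score | parts.rank | sales.id
8 | 80 | 20

Derivation:
After JOIN sales (7 rows):
parts.id | parts.rank | parts.amt | sales.score | sales.id
5 | 2 | 6 | 3 | 5
5 | 2 | 6 | 2 | 5
5 | 7 | 30 | 3 | 5
5 | 7 | 30 | 2 | 5
20 | 80 | 3 | 8 | 20
5 | 3 | 40 | 3 | 5
5 | 3 | 40 | 2 | 5
After WHERE (1 rows):
parts.id | parts.rank | parts.amt | sales.score | sales.id
20 | 80 | 3 | 8 | 20
After SELECT (1 rows):
sales.score | parts.rank | sales.id
8 | 80 | 20
After ORDER BY (1 rows):
sales.score | parts.rank | sales.id
8 | 80 | 20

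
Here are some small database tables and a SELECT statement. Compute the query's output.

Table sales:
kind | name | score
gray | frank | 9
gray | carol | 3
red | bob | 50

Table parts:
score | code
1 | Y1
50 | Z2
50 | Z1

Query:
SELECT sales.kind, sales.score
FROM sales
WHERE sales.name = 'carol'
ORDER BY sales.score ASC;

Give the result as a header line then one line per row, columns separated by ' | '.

== RESULT ==
sales.kind | sales.score
gray | 3

Derivation:
After WHERE (1 rows):
sales.kind | sales.name | sales.score
gray | carol | 3
After SELECT (1 rows):
sales.kind | sales.score
gray | 3
After ORDER BY (1 rows):
sales.kind | sales.score
gray | 3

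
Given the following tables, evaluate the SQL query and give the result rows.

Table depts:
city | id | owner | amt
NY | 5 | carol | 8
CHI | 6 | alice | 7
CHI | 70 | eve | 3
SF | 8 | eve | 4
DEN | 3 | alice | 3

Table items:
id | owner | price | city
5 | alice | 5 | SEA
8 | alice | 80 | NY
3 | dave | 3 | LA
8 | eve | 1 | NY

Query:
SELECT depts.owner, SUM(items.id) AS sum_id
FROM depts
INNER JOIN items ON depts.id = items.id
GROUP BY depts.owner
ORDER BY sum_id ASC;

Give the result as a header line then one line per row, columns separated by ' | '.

After JOIN items (4 rows):
depts.city | depts.id | depts.owner | depts.amt | items.id | items.owner | items.price | items.city
NY | 5 | carol | 8 | 5 | alice | 5 | SEA
SF | 8 | eve | 4 | 8 | alice | 80 | NY
SF | 8 | eve | 4 | 8 | eve | 1 | NY
DEN | 3 | alice | 3 | 3 | dave | 3 | LA
After GROUP BY (3 rows):
depts.owner | sum_id
carol | 5
eve | 16
alice | 3
After ORDER BY (3 rows):
depts.owner | sum_id
alice | 3
carol | 5
eve | 16

== RESULT ==
depts.owner | sum_id
alice | 3
carol | 5
eve | 16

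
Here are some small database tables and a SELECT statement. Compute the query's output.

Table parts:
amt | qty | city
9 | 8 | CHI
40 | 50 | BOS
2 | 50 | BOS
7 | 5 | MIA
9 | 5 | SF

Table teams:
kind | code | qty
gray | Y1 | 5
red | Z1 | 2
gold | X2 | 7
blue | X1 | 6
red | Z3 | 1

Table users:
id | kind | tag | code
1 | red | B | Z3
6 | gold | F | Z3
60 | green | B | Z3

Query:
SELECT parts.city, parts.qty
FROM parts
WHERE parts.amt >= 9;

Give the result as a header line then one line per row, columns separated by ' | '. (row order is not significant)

== RESULT ==
parts.city | parts.qty
CHI | 8
BOS | 50
SF | 5

Derivation:
After WHERE (3 rows):
parts.amt | parts.qty | parts.city
9 | 8 | CHI
40 | 50 | BOS
9 | 5 | SF
After SELECT (3 rows):
parts.city | parts.qty
CHI | 8
BOS | 50
SF | 5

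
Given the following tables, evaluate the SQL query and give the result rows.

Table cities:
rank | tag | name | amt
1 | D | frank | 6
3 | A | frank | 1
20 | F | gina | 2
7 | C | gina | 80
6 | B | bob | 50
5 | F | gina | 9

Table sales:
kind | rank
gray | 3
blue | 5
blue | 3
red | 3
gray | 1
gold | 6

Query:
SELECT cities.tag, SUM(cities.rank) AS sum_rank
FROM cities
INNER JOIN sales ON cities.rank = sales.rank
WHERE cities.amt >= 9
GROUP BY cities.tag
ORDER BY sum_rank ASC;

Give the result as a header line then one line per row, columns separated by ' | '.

== RESULT ==
cities.tag | sum_rank
F | 5
B | 6

Derivation:
After JOIN sales (6 rows):
cities.rank | cities.tag | cities.name | cities.amt | sales.kind | sales.rank
1 | D | frank | 6 | gray | 1
3 | A | frank | 1 | gray | 3
3 | A | frank | 1 | blue | 3
3 | A | frank | 1 | red | 3
6 | B | bob | 50 | gold | 6
5 | F | gina | 9 | blue | 5
After WHERE (2 rows):
cities.rank | cities.tag | cities.name | cities.amt | sales.kind | sales.rank
6 | B | bob | 50 | gold | 6
5 | F | gina | 9 | blue | 5
After GROUP BY (2 rows):
cities.tag | sum_rank
B | 6
F | 5
After ORDER BY (2 rows):
cities.tag | sum_rank
F | 5
B | 6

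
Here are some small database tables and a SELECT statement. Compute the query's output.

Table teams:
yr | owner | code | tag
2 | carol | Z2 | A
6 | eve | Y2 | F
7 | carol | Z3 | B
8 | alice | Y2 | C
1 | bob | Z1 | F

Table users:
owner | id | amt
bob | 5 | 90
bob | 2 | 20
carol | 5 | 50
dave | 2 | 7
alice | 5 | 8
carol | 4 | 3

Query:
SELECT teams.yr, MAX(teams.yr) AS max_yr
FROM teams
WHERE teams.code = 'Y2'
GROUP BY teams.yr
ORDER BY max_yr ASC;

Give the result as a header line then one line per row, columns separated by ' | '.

After WHERE (2 rows):
teams.yr | teams.owner | teams.code | teams.tag
6 | eve | Y2 | F
8 | alice | Y2 | C
After GROUP BY (2 rows):
teams.yr | max_yr
6 | 6
8 | 8
After ORDER BY (2 rows):
teams.yr | max_yr
6 | 6
8 | 8

== RESULT ==
teams.yr | max_yr
6 | 6
8 | 8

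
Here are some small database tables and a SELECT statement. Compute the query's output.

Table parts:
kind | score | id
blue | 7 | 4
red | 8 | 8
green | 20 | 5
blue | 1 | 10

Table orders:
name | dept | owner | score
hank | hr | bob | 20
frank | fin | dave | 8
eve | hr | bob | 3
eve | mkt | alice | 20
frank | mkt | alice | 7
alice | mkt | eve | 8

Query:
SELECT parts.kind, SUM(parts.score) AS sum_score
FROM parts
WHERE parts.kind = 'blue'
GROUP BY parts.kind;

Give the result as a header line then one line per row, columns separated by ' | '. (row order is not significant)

After WHERE (2 rows):
parts.kind | parts.score | parts.id
blue | 7 | 4
blue | 1 | 10
After GROUP BY (1 rows):
parts.kind | sum_score
blue | 8

== RESULT ==
parts.kind | sum_score
blue | 8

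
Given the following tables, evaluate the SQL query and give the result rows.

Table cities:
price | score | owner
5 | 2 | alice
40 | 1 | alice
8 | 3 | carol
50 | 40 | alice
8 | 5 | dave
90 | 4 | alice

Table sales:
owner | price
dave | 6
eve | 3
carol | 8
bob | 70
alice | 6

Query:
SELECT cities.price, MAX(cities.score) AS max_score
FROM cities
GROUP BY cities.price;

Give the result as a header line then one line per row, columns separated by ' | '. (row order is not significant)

== RESULT ==
cities.price | max_score
5 | 2
40 | 1
8 | 5
50 | 40
90 | 4

Derivation:
After GROUP BY (5 rows):
cities.price | max_score
5 | 2
40 | 1
8 | 5
50 | 40
90 | 4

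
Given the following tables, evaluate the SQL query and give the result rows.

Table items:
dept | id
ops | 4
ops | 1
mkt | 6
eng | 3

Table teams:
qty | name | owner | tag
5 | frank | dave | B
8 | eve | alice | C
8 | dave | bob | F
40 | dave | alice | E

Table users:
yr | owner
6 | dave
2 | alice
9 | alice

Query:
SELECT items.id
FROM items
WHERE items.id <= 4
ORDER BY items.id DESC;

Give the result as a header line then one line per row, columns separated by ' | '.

After WHERE (3 rows):
items.dept | items.id
ops | 4
ops | 1
eng | 3
After SELECT (3 rows):
items.id
4
1
3
After ORDER BY (3 rows):
items.id
4
3
1

== RESULT ==
items.id
4
3
1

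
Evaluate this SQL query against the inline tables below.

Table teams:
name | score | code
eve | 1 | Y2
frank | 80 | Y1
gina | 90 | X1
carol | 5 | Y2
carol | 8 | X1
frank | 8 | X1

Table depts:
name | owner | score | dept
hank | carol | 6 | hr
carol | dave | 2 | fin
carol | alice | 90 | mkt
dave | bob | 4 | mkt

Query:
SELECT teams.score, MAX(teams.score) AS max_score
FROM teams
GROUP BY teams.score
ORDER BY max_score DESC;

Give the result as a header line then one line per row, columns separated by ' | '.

== RESULT ==
teams.score | max_score
90 | 90
80 | 80
8 | 8
5 | 5
1 | 1

Derivation:
After GROUP BY (5 rows):
teams.score | max_score
1 | 1
80 | 80
90 | 90
5 | 5
8 | 8
After ORDER BY (5 rows):
teams.score | max_score
90 | 90
80 | 80
8 | 8
5 | 5
1 | 1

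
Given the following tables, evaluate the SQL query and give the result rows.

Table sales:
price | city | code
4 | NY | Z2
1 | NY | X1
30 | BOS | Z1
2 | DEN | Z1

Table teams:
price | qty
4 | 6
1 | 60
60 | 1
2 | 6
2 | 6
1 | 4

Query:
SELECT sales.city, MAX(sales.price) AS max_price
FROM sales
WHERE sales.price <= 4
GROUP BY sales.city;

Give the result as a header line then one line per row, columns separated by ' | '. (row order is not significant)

After WHERE (3 rows):
sales.price | sales.city | sales.code
4 | NY | Z2
1 | NY | X1
2 | DEN | Z1
After GROUP BY (2 rows):
sales.city | max_price
NY | 4
DEN | 2

== RESULT ==
sales.city | max_price
NY | 4
DEN | 2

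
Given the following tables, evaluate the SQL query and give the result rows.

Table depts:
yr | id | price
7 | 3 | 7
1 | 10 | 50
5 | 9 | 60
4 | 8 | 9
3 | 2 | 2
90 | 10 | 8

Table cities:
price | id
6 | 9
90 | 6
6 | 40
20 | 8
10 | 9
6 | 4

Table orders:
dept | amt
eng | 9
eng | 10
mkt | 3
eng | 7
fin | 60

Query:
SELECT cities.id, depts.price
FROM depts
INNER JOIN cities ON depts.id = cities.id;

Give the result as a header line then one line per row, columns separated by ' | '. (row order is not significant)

After JOIN cities (3 rows):
depts.yr | depts.id | depts.price | cities.price | cities.id
5 | 9 | 60 | 6 | 9
5 | 9 | 60 | 10 | 9
4 | 8 | 9 | 20 | 8
After SELECT (3 rows):
cities.id | depts.price
9 | 60
9 | 60
8 | 9

== RESULT ==
cities.id | depts.price
9 | 60
9 | 60
8 | 9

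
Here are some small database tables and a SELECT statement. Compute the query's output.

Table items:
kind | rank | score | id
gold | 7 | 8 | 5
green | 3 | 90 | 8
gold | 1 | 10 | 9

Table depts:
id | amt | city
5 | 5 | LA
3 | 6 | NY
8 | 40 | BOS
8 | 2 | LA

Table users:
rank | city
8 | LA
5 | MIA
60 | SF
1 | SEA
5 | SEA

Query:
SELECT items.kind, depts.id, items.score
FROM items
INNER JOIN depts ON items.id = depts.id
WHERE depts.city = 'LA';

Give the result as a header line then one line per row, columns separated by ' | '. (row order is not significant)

== RESULT ==
items.kind | depts.id | items.score
gold | 5 | 8
green | 8 | 90

Derivation:
After JOIN depts (3 rows):
items.kind | items.rank | items.score | items.id | depts.id | depts.amt | depts.city
gold | 7 | 8 | 5 | 5 | 5 | LA
green | 3 | 90 | 8 | 8 | 40 | BOS
green | 3 | 90 | 8 | 8 | 2 | LA
After WHERE (2 rows):
items.kind | items.rank | items.score | items.id | depts.id | depts.amt | depts.city
gold | 7 | 8 | 5 | 5 | 5 | LA
green | 3 | 90 | 8 | 8 | 2 | LA
After SELECT (2 rows):
items.kind | depts.id | items.score
gold | 5 | 8
green | 8 | 90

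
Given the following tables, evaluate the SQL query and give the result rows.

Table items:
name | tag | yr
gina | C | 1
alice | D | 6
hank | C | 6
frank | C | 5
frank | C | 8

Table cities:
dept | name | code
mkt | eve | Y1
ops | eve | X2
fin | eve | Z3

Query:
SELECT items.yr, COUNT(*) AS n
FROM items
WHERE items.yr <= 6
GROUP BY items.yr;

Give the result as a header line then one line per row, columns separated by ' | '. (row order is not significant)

After WHERE (4 rows):
items.name | items.tag | items.yr
gina | C | 1
alice | D | 6
hank | C | 6
frank | C | 5
After GROUP BY (3 rows):
items.yr | n
1 | 1
6 | 2
5 | 1

== RESULT ==
items.yr | n
1 | 1
6 | 2
5 | 1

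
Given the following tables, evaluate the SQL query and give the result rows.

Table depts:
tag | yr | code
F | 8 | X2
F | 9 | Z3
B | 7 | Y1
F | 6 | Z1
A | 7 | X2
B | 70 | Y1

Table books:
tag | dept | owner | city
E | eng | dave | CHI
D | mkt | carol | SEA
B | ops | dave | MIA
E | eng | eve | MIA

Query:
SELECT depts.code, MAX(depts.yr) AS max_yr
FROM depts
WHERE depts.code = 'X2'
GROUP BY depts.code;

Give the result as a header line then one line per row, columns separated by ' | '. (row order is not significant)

After WHERE (2 rows):
depts.tag | depts.yr | depts.code
F | 8 | X2
A | 7 | X2
After GROUP BY (1 rows):
depts.code | max_yr
X2 | 8

== RESULT ==
depts.code | max_yr
X2 | 8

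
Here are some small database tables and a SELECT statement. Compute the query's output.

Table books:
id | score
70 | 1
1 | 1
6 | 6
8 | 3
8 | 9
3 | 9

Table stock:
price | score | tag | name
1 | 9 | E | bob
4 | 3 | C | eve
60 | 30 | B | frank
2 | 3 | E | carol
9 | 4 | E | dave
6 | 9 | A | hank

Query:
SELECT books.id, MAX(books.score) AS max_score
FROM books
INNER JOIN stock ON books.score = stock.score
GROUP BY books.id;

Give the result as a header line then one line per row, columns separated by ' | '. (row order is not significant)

After JOIN stock (6 rows):
books.id | books.score | stock.price | stock.score | stock.tag | stock.name
8 | 3 | 4 | 3 | C | eve
8 | 3 | 2 | 3 | E | carol
8 | 9 | 1 | 9 | E | bob
8 | 9 | 6 | 9 | A | hank
3 | 9 | 1 | 9 | E | bob
3 | 9 | 6 | 9 | A | hank
After GROUP BY (2 rows):
books.id | max_score
8 | 9
3 | 9

== RESULT ==
books.id | max_score
8 | 9
3 | 9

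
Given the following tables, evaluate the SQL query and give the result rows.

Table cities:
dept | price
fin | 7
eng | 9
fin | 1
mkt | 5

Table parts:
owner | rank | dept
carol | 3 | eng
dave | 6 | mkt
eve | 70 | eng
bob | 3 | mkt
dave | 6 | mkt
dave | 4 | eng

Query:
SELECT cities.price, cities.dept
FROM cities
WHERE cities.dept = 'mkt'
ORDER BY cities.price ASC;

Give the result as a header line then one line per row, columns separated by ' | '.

After WHERE (1 rows):
cities.dept | cities.price
mkt | 5
After SELECT (1 rows):
cities.price | cities.dept
5 | mkt
After ORDER BY (1 rows):
cities.price | cities.dept
5 | mkt

== RESULT ==
cities.price | cities.dept
5 | mkt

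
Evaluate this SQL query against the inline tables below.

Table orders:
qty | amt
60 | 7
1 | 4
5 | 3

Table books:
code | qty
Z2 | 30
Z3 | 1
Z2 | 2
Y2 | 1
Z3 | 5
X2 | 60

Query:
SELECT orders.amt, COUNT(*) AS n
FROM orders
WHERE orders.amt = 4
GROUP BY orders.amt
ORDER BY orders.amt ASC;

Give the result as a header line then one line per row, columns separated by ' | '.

After WHERE (1 rows):
orders.qty | orders.amt
1 | 4
After GROUP BY (1 rows):
orders.amt | n
4 | 1
After ORDER BY (1 rows):
orders.amt | n
4 | 1

== RESULT ==
orders.amt | n
4 | 1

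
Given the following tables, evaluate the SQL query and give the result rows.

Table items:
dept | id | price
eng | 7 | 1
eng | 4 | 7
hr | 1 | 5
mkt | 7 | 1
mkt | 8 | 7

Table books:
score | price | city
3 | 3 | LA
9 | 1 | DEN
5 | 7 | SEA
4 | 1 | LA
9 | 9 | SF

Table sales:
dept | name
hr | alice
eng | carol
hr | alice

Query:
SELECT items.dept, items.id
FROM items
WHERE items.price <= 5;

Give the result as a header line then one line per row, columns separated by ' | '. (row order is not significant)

After WHERE (3 rows):
items.dept | items.id | items.price
eng | 7 | 1
hr | 1 | 5
mkt | 7 | 1
After SELECT (3 rows):
items.dept | items.id
eng | 7
hr | 1
mkt | 7

== RESULT ==
items.dept | items.id
eng | 7
hr | 1
mkt | 7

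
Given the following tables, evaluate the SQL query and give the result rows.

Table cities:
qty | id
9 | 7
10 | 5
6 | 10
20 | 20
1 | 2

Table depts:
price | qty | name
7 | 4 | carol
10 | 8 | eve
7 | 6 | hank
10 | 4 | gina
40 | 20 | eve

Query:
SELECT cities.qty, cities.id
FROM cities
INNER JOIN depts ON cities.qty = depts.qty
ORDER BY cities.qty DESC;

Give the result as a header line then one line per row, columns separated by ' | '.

== RESULT ==
cities.qty | cities.id
20 | 20
6 | 10

Derivation:
After JOIN depts (2 rows):
cities.qty | cities.id | depts.price | depts.qty | depts.name
6 | 10 | 7 | 6 | hank
20 | 20 | 40 | 20 | eve
After SELECT (2 rows):
cities.qty | cities.id
6 | 10
20 | 20
After ORDER BY (2 rows):
cities.qty | cities.id
20 | 20
6 | 10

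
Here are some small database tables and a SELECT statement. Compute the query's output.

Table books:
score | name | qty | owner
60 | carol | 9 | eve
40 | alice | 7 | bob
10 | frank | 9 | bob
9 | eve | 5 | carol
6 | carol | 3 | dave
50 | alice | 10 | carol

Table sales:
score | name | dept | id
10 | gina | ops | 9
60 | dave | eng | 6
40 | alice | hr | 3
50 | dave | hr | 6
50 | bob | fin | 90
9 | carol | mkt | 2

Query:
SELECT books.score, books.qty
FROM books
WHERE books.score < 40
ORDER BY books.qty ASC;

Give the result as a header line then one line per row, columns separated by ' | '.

== RESULT ==
books.score | books.qty
6 | 3
9 | 5
10 | 9

Derivation:
After WHERE (3 rows):
books.score | books.name | books.qty | books.owner
10 | frank | 9 | bob
9 | eve | 5 | carol
6 | carol | 3 | dave
After SELECT (3 rows):
books.score | books.qty
10 | 9
9 | 5
6 | 3
After ORDER BY (3 rows):
books.score | books.qty
6 | 3
9 | 5
10 | 9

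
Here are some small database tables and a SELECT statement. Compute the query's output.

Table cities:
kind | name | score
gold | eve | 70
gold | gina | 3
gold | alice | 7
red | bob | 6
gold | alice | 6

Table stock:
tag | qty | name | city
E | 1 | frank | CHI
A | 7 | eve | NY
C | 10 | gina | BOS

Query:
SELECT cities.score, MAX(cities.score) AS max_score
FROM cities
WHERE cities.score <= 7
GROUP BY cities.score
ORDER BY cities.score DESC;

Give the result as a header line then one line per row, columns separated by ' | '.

After WHERE (4 rows):
cities.kind | cities.name | cities.score
gold | gina | 3
gold | alice | 7
red | bob | 6
gold | alice | 6
After GROUP BY (3 rows):
cities.score | max_score
3 | 3
7 | 7
6 | 6
After ORDER BY (3 rows):
cities.score | max_score
7 | 7
6 | 6
3 | 3

== RESULT ==
cities.score | max_score
7 | 7
6 | 6
3 | 3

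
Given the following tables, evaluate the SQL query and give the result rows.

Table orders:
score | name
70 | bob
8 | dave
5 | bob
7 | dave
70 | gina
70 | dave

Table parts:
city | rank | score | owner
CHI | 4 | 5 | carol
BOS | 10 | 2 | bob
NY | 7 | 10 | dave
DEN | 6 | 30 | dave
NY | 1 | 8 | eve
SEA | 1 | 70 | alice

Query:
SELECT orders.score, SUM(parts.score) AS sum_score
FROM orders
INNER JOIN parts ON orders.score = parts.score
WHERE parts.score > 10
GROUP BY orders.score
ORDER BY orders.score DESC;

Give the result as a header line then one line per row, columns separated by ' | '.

After JOIN parts (5 rows):
orders.score | orders.name | parts.city | parts.rank | parts.score | parts.owner
70 | bob | SEA | 1 | 70 | alice
8 | dave | NY | 1 | 8 | eve
5 | bob | CHI | 4 | 5 | carol
70 | gina | SEA | 1 | 70 | alice
70 | dave | SEA | 1 | 70 | alice
After WHERE (3 rows):
orders.score | orders.name | parts.city | parts.rank | parts.score | parts.owner
70 | bob | SEA | 1 | 70 | alice
70 | gina | SEA | 1 | 70 | alice
70 | dave | SEA | 1 | 70 | alice
After GROUP BY (1 rows):
orders.score | sum_score
70 | 210
After ORDER BY (1 rows):
orders.score | sum_score
70 | 210

== RESULT ==
orders.score | sum_score
70 | 210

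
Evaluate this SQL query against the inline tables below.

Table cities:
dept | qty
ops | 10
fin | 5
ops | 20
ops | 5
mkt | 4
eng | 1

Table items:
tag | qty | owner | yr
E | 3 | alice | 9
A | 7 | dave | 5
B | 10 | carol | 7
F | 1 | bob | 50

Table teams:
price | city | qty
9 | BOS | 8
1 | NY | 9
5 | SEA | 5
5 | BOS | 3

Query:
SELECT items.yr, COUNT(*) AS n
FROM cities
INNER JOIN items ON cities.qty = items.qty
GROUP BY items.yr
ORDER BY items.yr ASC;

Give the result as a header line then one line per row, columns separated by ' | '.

After JOIN items (2 rows):
cities.dept | cities.qty | items.tag | items.qty | items.owner | items.yr
ops | 10 | B | 10 | carol | 7
eng | 1 | F | 1 | bob | 50
After GROUP BY (2 rows):
items.yr | n
7 | 1
50 | 1
After ORDER BY (2 rows):
items.yr | n
7 | 1
50 | 1

== RESULT ==
items.yr | n
7 | 1
50 | 1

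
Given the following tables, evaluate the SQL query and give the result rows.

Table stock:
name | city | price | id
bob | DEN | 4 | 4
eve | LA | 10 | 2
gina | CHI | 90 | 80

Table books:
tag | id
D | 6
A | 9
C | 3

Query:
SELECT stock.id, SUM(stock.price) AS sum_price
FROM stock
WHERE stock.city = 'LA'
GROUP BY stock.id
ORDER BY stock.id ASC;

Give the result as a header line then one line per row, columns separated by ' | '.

After WHERE (1 rows):
stock.name | stock.city | stock.price | stock.id
eve | LA | 10 | 2
After GROUP BY (1 rows):
stock.id | sum_price
2 | 10
After ORDER BY (1 rows):
stock.id | sum_price
2 | 10

== RESULT ==
stock.id | sum_price
2 | 10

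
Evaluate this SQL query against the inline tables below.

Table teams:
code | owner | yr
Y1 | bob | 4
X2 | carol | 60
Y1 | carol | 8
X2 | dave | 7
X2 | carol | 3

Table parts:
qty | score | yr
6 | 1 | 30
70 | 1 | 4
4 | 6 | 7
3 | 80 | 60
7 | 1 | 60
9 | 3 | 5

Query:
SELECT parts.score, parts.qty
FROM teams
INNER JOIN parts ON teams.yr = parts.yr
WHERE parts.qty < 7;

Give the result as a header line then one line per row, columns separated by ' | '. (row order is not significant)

== RESULT ==
parts.score | parts.qty
80 | 3
6 | 4

Derivation:
After JOIN parts (4 rows):
teams.code | teams.owner | teams.yr | parts.qty | parts.score | parts.yr
Y1 | bob | 4 | 70 | 1 | 4
X2 | carol | 60 | 3 | 80 | 60
X2 | carol | 60 | 7 | 1 | 60
X2 | dave | 7 | 4 | 6 | 7
After WHERE (2 rows):
teams.code | teams.owner | teams.yr | parts.qty | parts.score | parts.yr
X2 | carol | 60 | 3 | 80 | 60
X2 | dave | 7 | 4 | 6 | 7
After SELECT (2 rows):
parts.score | parts.qty
80 | 3
6 | 4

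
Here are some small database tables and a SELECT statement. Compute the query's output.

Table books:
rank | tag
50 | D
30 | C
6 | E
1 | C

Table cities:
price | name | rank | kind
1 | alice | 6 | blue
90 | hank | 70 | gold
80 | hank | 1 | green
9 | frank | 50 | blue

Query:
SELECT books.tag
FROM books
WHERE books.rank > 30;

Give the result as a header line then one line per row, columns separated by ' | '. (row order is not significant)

== RESULT ==
books.tag
D

Derivation:
After WHERE (1 rows):
books.rank | books.tag
50 | D
After SELECT (1 rows):
books.tag
D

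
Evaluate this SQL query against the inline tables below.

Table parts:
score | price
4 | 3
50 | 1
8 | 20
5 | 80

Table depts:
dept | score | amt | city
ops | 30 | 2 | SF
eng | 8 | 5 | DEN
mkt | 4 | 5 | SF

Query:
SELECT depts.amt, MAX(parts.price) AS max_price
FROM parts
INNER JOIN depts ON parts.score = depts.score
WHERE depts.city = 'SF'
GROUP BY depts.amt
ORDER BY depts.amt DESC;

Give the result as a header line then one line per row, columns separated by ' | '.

After JOIN depts (2 rows):
parts.score | parts.price | depts.dept | depts.score | depts.amt | depts.city
4 | 3 | mkt | 4 | 5 | SF
8 | 20 | eng | 8 | 5 | DEN
After WHERE (1 rows):
parts.score | parts.price | depts.dept | depts.score | depts.amt | depts.city
4 | 3 | mkt | 4 | 5 | SF
After GROUP BY (1 rows):
depts.amt | max_price
5 | 3
After ORDER BY (1 rows):
depts.amt | max_price
5 | 3

== RESULT ==
depts.amt | max_price
5 | 3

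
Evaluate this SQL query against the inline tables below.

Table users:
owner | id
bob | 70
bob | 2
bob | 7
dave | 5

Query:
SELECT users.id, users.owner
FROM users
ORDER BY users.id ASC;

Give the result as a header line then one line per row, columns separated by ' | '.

After SELECT (4 rows):
users.id | users.owner
70 | bob
2 | bob
7 | bob
5 | dave
After ORDER BY (4 rows):
users.id | users.owner
2 | bob
5 | dave
7 | bob
70 | bob

== RESULT ==
users.id | users.owner
2 | bob
5 | dave
7 | bob
70 | bob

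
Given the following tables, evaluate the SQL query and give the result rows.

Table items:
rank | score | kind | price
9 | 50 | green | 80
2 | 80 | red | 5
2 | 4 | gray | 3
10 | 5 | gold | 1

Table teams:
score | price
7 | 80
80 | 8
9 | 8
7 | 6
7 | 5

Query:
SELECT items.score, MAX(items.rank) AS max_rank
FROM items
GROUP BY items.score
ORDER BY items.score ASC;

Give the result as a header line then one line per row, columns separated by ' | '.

== RESULT ==
items.score | max_rank
4 | 2
5 | 10
50 | 9
80 | 2

Derivation:
After GROUP BY (4 rows):
items.score | max_rank
50 | 9
80 | 2
4 | 2
5 | 10
After ORDER BY (4 rows):
items.score | max_rank
4 | 2
5 | 10
50 | 9
80 | 2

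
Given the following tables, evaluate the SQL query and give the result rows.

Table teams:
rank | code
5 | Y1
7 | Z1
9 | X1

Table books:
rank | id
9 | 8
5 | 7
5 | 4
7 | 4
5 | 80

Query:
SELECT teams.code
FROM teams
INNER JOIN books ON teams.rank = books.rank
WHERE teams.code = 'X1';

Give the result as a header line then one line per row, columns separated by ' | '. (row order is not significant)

== RESULT ==
teams.code
X1

Derivation:
After JOIN books (5 rows):
teams.rank | teams.code | books.rank | books.id
5 | Y1 | 5 | 7
5 | Y1 | 5 | 4
5 | Y1 | 5 | 80
7 | Z1 | 7 | 4
9 | X1 | 9 | 8
After WHERE (1 rows):
teams.rank | teams.code | books.rank | books.id
9 | X1 | 9 | 8
After SELECT (1 rows):
teams.code
X1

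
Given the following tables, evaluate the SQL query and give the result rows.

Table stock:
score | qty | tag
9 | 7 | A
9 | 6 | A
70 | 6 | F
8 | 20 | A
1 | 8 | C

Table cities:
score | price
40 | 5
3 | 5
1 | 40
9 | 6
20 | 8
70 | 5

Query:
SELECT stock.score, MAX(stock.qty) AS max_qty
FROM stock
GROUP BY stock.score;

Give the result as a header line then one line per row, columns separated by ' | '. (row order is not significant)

After GROUP BY (4 rows):
stock.score | max_qty
9 | 7
70 | 6
8 | 20
1 | 8

== RESULT ==
stock.score | max_qty
9 | 7
70 | 6
8 | 20
1 | 8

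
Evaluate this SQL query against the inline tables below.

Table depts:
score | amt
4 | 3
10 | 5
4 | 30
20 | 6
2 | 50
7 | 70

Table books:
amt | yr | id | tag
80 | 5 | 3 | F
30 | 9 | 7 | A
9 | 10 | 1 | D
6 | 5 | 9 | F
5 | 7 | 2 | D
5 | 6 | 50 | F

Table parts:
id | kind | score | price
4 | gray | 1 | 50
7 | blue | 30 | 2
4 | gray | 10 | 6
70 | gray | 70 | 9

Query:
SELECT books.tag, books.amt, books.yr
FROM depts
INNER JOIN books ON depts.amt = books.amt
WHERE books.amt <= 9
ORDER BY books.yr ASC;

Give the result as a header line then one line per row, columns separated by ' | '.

After JOIN books (4 rows):
depts.score | depts.amt | books.amt | books.yr | books.id | books.tag
10 | 5 | 5 | 7 | 2 | D
10 | 5 | 5 | 6 | 50 | F
4 | 30 | 30 | 9 | 7 | A
20 | 6 | 6 | 5 | 9 | F
After WHERE (3 rows):
depts.score | depts.amt | books.amt | books.yr | books.id | books.tag
10 | 5 | 5 | 7 | 2 | D
10 | 5 | 5 | 6 | 50 | F
20 | 6 | 6 | 5 | 9 | F
After SELECT (3 rows):
books.tag | books.amt | books.yr
D | 5 | 7
F | 5 | 6
F | 6 | 5
After ORDER BY (3 rows):
books.tag | books.amt | books.yr
F | 6 | 5
F | 5 | 6
D | 5 | 7

== RESULT ==
books.tag | books.amt | books.yr
F | 6 | 5
F | 5 | 6
D | 5 | 7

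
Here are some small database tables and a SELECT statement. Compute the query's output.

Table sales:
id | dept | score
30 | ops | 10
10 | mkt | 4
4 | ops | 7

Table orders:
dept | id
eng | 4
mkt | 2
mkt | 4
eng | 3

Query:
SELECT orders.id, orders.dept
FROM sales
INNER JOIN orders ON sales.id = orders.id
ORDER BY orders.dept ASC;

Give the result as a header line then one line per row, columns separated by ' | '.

After JOIN orders (2 rows):
sales.id | sales.dept | sales.score | orders.dept | orders.id
4 | ops | 7 | eng | 4
4 | ops | 7 | mkt | 4
After SELECT (2 rows):
orders.id | orders.dept
4 | eng
4 | mkt
After ORDER BY (2 rows):
orders.id | orders.dept
4 | eng
4 | mkt

== RESULT ==
orders.id | orders.dept
4 | eng
4 | mkt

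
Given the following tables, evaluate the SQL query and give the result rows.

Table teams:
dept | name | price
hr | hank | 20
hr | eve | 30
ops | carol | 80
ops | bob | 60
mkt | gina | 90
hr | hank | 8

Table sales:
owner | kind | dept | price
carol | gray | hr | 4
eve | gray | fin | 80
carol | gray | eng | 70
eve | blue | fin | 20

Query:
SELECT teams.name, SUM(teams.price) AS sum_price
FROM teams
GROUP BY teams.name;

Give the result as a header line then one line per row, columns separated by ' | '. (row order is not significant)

After GROUP BY (5 rows):
teams.name | sum_price
hank | 28
eve | 30
carol | 80
bob | 60
gina | 90

== RESULT ==
teams.name | sum_price
hank | 28
eve | 30
carol | 80
bob | 60
gina | 90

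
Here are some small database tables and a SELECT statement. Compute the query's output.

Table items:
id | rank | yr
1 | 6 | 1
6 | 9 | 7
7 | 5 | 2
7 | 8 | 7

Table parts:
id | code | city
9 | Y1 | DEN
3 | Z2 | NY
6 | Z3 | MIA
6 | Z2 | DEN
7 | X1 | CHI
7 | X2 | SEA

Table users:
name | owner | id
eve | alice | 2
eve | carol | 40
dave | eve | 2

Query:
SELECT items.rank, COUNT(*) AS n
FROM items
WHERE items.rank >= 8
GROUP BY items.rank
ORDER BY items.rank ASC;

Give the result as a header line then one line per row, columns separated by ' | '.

== RESULT ==
items.rank | n
8 | 1
9 | 1

Derivation:
After WHERE (2 rows):
items.id | items.rank | items.yr
6 | 9 | 7
7 | 8 | 7
After GROUP BY (2 rows):
items.rank | n
9 | 1
8 | 1
After ORDER BY (2 rows):
items.rank | n
8 | 1
9 | 1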